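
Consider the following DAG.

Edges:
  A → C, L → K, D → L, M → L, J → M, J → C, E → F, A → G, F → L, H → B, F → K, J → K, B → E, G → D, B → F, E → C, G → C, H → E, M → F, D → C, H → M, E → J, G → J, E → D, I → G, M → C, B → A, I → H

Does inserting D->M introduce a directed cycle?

No

Adding D→M creates a cycle iff M can already reach D.
Explore from M: no path reaches D. The graph stays acyclic.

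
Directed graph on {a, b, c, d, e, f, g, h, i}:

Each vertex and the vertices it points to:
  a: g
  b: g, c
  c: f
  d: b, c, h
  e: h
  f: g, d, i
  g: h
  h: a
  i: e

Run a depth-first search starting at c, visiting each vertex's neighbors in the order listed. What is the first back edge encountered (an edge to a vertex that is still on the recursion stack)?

a->g

DFS from c (visiting each vertex's neighbors in the order listed); mark gray on enter, black on exit:
c gray
  f gray
    g gray
      h gray
        a gray
          a→g: g is gray → back edge
First back edge: a → g.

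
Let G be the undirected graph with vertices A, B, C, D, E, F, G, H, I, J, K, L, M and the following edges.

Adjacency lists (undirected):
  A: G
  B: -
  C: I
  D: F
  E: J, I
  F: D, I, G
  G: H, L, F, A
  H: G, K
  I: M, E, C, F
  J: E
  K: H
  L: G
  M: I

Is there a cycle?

DFS, tracking each vertex's parent; an edge to a visited non-parent vertex closes a cycle.
Start from C:
visit C (parent –)
  visit I (parent C)
    visit M (parent I)
      M–I: parent, skip
    visit E (parent I)
      visit J (parent E)
        J–E: parent, skip
      E–I: parent, skip
    I–C: parent, skip
    visit F (parent I)
      visit D (parent F)
        D–F: parent, skip
      F–I: parent, skip
      visit G (parent F)
        visit H (parent G)
          H–G: parent, skip
          visit K (parent H)
            K–H: parent, skip
        visit L (parent G)
          L–G: parent, skip
        G–F: parent, skip
        visit A (parent G)
          A–G: parent, skip
visit B (parent –)
No non-parent visited neighbor found — the graph is a forest.

No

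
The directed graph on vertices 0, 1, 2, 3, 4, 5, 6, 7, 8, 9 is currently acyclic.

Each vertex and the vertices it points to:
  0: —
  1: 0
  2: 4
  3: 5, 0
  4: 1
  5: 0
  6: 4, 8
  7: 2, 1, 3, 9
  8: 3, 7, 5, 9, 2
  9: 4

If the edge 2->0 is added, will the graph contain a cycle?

Adding 2→0 creates a cycle iff 0 can already reach 2.
Explore from 0: no path reaches 2. The graph stays acyclic.

No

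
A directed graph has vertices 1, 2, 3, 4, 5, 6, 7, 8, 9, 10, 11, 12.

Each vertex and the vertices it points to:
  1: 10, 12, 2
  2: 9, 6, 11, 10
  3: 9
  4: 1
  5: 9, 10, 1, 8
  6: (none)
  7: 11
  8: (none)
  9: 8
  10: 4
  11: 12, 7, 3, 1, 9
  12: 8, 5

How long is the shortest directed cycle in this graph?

2

For each vertex v, BFS finds the shortest path from v back to v.
The shortest such closed walk is 11 → 7 → 11, length 2.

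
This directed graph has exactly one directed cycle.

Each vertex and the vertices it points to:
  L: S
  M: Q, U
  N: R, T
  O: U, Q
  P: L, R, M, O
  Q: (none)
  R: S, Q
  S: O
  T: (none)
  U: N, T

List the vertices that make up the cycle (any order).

DFS with gray/black marking from R:
R gray
  S gray
    O gray
      U gray
        N gray
          N→R: R is gray → back edge
Back edge closes the cycle R → S → O → U → N → R; its vertices are {N, O, R, S, U}.

N, O, R, S, U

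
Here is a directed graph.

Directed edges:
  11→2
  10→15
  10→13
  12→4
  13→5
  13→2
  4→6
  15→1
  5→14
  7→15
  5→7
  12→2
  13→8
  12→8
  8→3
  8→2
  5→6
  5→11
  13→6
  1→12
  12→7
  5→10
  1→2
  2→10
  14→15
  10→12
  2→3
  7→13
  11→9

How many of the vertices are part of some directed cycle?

A vertex is on a directed cycle iff it belongs to a strongly connected component of size ≥ 2 (or has a self-loop).
The vertices on cycles are {1, 2, 5, 7, 8, 10, 11, 12, 13, 14, 15} — 11 in total.

11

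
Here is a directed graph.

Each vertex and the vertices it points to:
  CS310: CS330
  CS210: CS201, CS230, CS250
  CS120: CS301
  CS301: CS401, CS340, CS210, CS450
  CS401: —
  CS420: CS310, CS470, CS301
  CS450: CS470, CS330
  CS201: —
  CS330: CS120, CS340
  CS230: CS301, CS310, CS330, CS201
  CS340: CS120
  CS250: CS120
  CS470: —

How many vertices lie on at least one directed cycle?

A vertex is on a directed cycle iff it belongs to a strongly connected component of size ≥ 2 (or has a self-loop).
The vertices on cycles are {CS120, CS210, CS230, CS250, CS301, CS310, CS330, CS340, CS450} — 9 in total.

9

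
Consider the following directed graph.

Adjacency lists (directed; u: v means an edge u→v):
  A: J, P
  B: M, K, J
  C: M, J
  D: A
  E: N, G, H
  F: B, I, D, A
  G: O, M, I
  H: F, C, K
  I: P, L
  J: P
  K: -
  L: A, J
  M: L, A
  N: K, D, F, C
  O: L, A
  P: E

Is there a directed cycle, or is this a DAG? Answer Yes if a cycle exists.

DFS with white/gray/black marking, starting from F:
F gray
  B gray
    M gray
      L gray
        A gray
          J gray
            P gray
              E gray
                N gray
                  K gray
                  K black
                  D gray
                    D→A: A is gray → back edge
Back edge found, so a cycle exists: A → J → P → E → N → D → A.

Yes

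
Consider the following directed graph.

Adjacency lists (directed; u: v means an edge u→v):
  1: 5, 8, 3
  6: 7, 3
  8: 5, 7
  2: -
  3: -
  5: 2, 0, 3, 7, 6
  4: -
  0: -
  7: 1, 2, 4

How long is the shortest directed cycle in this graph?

3

For each vertex v, BFS finds the shortest path from v back to v.
The shortest such closed walk is 1 → 5 → 7 → 1, length 3.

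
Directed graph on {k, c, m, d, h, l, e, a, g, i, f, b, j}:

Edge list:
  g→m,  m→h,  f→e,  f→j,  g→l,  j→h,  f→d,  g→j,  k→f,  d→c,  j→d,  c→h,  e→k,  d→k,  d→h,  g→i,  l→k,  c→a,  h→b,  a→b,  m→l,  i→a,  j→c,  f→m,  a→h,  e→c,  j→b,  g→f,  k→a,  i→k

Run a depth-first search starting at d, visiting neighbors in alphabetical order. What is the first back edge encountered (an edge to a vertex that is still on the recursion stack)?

f->d

DFS from d (visiting neighbors in alphabetical order); mark gray on enter, black on exit:
d gray
  c gray
    a gray
      b gray
      b black
      h gray
        h→b: b black — skip
      h black
    a black
    c→h: h black — skip
  c black
  d→h: h black — skip
  k gray
    k→a: a black — skip
    f gray
      f→d: d is gray → back edge
First back edge: f → d.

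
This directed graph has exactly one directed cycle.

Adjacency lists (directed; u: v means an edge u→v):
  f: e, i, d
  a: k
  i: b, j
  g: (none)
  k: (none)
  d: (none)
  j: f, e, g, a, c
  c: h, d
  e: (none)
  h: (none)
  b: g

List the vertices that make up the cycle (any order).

DFS with gray/black marking from j:
j gray
  f gray
    e gray
    e black
    i gray
      b gray
        g gray
        g black
      b black
      i→j: j is gray → back edge
Back edge closes the cycle j → f → i → j; its vertices are {f, i, j}.

f, i, j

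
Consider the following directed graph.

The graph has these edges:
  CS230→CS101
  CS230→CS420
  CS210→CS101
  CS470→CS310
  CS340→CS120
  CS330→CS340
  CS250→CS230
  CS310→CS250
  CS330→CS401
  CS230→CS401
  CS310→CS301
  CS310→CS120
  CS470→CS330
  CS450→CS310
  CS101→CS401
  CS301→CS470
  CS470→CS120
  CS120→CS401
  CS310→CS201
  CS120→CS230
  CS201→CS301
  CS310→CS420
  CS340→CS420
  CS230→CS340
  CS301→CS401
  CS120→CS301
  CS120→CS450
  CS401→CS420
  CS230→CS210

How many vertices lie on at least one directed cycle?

10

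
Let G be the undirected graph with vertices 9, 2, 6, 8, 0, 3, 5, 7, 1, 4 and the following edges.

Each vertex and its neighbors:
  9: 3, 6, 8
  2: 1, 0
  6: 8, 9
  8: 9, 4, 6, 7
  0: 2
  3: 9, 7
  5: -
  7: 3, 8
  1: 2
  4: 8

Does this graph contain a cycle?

DFS, tracking each vertex's parent; an edge to a visited non-parent vertex closes a cycle.
Start from 9:
visit 9 (parent –)
  visit 3 (parent 9)
    3–9: parent, skip
    visit 7 (parent 3)
      7–3: parent, skip
      visit 8 (parent 7)
        8–9: 9 visited and ≠ parent → cycle
Cycle: 9 – 3 – 7 – 8 – 9.

Yes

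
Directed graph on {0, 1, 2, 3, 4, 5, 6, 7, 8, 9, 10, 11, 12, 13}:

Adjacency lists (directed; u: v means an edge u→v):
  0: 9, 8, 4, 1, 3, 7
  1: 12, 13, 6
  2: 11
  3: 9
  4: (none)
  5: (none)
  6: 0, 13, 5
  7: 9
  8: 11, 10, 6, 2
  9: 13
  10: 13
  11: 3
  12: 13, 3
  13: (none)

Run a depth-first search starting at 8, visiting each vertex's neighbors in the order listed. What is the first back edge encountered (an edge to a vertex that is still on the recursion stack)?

0->8

DFS from 8 (visiting each vertex's neighbors in the order listed); mark gray on enter, black on exit:
8 gray
  11 gray
    3 gray
      9 gray
        13 gray
        13 black
      9 black
    3 black
  11 black
  10 gray
    10→13: 13 black — skip
  10 black
  6 gray
    0 gray
      0→9: 9 black — skip
      0→8: 8 is gray → back edge
First back edge: 0 → 8.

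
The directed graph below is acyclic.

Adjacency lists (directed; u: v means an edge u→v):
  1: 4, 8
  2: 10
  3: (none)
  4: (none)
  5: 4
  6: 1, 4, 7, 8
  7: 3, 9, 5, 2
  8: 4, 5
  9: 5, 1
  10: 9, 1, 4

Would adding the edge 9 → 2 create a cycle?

Adding 9→2 creates a cycle iff 2 can already reach 9.
Path from 2: 2 → 10 → 9.
So 2 → … → 9 → 2 is a cycle.

Yes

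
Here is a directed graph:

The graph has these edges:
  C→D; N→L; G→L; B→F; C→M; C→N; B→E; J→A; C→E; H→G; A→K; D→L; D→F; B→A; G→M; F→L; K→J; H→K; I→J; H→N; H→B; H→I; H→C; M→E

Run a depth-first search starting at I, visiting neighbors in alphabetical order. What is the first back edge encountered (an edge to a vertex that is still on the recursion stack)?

K->J

DFS from I (visiting neighbors in alphabetical order); mark gray on enter, black on exit:
I gray
  J gray
    A gray
      K gray
        K→J: J is gray → back edge
First back edge: K → J.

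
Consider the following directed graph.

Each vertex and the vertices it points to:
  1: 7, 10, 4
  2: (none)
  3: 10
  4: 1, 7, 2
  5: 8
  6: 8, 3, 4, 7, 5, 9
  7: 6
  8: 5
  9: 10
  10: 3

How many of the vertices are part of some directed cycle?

8

A vertex is on a directed cycle iff it belongs to a strongly connected component of size ≥ 2 (or has a self-loop).
The vertices on cycles are {1, 3, 4, 5, 6, 7, 8, 10} — 8 in total.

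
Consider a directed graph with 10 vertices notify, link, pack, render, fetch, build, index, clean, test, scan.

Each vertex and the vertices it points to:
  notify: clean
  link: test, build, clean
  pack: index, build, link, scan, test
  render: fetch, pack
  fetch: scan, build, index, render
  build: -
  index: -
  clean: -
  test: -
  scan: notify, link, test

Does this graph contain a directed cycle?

Yes

DFS with white/gray/black marking, starting from build:
build gray
build black
notify gray
  clean gray
  clean black
notify black
link gray
  test gray
  test black
  link→build: build black — skip
  link→clean: clean black — skip
link black
pack gray
  index gray
  index black
  pack→build: build black — skip
  pack→link: link black — skip
  scan gray
    scan→notify: notify black — skip
    scan→link: link black — skip
    scan→test: test black — skip
  scan black
  pack→test: test black — skip
pack black
render gray
  fetch gray
    fetch→scan: scan black — skip
    fetch→build: build black — skip
    fetch→index: index black — skip
    fetch→render: render is gray → back edge
Back edge found, so a cycle exists: render → fetch → render.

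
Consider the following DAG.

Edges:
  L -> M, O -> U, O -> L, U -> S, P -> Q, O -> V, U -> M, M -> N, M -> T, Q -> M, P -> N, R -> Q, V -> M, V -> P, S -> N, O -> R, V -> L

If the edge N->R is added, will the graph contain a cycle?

Yes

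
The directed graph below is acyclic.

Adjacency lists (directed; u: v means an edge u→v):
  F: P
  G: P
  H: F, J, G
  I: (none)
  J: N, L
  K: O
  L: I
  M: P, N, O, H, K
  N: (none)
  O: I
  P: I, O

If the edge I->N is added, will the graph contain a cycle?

No

Adding I→N creates a cycle iff N can already reach I.
Explore from N: no path reaches I. The graph stays acyclic.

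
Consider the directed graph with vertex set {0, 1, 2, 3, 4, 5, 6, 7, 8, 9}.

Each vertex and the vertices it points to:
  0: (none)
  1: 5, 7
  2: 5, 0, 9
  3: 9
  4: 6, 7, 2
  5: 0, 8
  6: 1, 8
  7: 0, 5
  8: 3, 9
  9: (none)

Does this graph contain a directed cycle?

No

DFS with white/gray/black marking, starting from 3:
3 gray
  9 gray
  9 black
3 black
0 gray
0 black
1 gray
  5 gray
    5→0: 0 black — skip
    8 gray
      8→3: 3 black — skip
      8→9: 9 black — skip
    8 black
  5 black
  7 gray
    7→0: 0 black — skip
    7→5: 5 black — skip
  7 black
1 black
2 gray
  2→5: 5 black — skip
  2→0: 0 black — skip
  2→9: 9 black — skip
2 black
4 gray
  6 gray
    6→1: 1 black — skip
    6→8: 8 black — skip
  6 black
  4→7: 7 black — skip
  4→2: 2 black — skip
4 black
Every edge goes to a white or black vertex — no back edge, so the graph is acyclic.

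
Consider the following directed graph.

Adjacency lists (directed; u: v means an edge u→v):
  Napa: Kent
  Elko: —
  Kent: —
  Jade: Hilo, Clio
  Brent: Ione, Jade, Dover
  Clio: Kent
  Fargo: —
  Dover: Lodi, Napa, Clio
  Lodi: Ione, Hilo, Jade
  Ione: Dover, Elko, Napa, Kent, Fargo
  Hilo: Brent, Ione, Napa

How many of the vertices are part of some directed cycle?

A vertex is on a directed cycle iff it belongs to a strongly connected component of size ≥ 2 (or has a self-loop).
The vertices on cycles are {Hilo, Ione, Jade, Lodi, Brent, Dover} — 6 in total.

6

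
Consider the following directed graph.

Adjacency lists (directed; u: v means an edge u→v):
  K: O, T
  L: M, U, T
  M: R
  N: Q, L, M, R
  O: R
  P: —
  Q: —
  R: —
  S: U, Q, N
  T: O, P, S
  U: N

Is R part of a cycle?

No

R lies on a cycle iff there is a path from R back to itself.
Exploring from R, it never reaches itself; equivalently, its strongly connected component is a singleton.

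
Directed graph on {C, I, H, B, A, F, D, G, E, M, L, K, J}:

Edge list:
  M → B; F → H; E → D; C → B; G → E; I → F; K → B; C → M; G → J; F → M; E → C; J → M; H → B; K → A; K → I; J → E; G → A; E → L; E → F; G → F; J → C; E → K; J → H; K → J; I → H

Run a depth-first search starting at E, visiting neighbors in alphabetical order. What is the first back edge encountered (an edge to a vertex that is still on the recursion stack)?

J→E

DFS from E (visiting neighbors in alphabetical order); mark gray on enter, black on exit:
E gray
  C gray
    B gray
    B black
    M gray
      M→B: B black — skip
    M black
  C black
  D gray
  D black
  F gray
    H gray
      H→B: B black — skip
    H black
    F→M: M black — skip
  F black
  K gray
    A gray
    A black
    K→B: B black — skip
    I gray
      I→F: F black — skip
      I→H: H black — skip
    I black
    J gray
      J→C: C black — skip
      J→E: E is gray → back edge
First back edge: J → E.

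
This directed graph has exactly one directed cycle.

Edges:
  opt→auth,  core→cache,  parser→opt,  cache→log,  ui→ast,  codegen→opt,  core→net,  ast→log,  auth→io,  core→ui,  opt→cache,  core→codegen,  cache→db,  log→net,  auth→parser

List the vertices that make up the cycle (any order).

opt, auth, parser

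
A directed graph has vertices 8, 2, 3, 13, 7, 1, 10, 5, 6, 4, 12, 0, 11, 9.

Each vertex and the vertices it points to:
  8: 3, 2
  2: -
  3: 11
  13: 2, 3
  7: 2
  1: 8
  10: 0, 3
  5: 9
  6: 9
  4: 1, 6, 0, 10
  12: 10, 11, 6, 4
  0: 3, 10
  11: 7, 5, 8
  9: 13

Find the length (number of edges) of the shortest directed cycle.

For each vertex v, BFS finds the shortest path from v back to v.
The shortest such closed walk is 10 → 0 → 10, length 2.

2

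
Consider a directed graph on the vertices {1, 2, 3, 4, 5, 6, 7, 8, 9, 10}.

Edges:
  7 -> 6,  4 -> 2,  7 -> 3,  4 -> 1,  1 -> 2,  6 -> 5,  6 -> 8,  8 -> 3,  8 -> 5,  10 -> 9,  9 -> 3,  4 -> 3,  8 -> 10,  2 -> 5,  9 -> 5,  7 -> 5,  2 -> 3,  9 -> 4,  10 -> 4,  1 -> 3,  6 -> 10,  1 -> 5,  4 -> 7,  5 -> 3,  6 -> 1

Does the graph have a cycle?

DFS with white/gray/black marking, starting from 9:
9 gray
  5 gray
    3 gray
    3 black
  5 black
  4 gray
    4→3: 3 black — skip
    1 gray
      1→5: 5 black — skip
      1→3: 3 black — skip
      2 gray
        2→3: 3 black — skip
        2→5: 5 black — skip
      2 black
    1 black
    4→2: 2 black — skip
    7 gray
      7→3: 3 black — skip
      7→5: 5 black — skip
      6 gray
        10 gray
          10→9: 9 is gray → back edge
Back edge found, so a cycle exists: 9 → 4 → 7 → 6 → 10 → 9.

Yes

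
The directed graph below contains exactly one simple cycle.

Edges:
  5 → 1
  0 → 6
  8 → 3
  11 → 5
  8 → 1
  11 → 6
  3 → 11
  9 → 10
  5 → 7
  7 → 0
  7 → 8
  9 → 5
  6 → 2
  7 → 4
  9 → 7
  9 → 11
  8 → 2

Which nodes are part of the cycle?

3, 5, 7, 8, 11

DFS with gray/black marking from 7:
7 gray
  0 gray
    6 gray
      2 gray
      2 black
    6 black
  0 black
  4 gray
  4 black
  8 gray
    3 gray
      11 gray
        11→6: 6 black — skip
        5 gray
          1 gray
          1 black
          5→7: 7 is gray → back edge
Back edge closes the cycle 7 → 8 → 3 → 11 → 5 → 7; its vertices are {3, 5, 7, 8, 11}.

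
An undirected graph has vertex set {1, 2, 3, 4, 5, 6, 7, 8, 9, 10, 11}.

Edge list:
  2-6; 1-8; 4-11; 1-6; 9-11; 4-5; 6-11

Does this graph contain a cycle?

No

DFS, tracking each vertex's parent; an edge to a visited non-parent vertex closes a cycle.
Start from 6:
visit 6 (parent –)
  visit 1 (parent 6)
    1–6: parent, skip
    visit 8 (parent 1)
      8–1: parent, skip
  visit 2 (parent 6)
    2–6: parent, skip
  visit 11 (parent 6)
    11–6: parent, skip
    visit 4 (parent 11)
      visit 5 (parent 4)
        5–4: parent, skip
      4–11: parent, skip
    visit 9 (parent 11)
      9–11: parent, skip
visit 3 (parent –)
visit 7 (parent –)
visit 10 (parent –)
No non-parent visited neighbor found — the graph is a forest.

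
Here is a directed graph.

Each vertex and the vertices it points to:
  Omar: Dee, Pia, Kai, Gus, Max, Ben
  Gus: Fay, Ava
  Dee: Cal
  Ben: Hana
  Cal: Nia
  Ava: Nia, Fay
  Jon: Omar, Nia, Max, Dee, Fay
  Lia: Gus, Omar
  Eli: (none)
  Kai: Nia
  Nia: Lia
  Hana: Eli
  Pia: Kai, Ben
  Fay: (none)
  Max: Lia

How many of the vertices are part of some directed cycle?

10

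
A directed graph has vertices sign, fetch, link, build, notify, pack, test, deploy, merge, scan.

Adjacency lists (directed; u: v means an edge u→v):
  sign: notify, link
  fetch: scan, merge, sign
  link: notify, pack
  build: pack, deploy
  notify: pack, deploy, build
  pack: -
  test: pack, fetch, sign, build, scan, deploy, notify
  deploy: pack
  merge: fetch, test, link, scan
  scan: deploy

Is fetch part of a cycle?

fetch is on a cycle iff fetch can reach itself via ≥1 edge.
fetch → merge → fetch — yes.

Yes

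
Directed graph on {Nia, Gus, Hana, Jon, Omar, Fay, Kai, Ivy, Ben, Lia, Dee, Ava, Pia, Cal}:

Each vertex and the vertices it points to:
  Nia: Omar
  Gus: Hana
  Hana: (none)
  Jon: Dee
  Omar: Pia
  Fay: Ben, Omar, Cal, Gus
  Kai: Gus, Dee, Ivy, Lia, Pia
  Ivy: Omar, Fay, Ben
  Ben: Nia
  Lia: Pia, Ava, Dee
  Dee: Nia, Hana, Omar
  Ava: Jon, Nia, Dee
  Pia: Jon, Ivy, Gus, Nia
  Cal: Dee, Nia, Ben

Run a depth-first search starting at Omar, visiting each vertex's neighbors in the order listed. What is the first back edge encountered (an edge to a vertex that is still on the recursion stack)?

DFS from Omar (visiting each vertex's neighbors in the order listed); mark gray on enter, black on exit:
Omar gray
  Pia gray
    Jon gray
      Dee gray
        Nia gray
          Nia→Omar: Omar is gray → back edge
First back edge: Nia → Omar.

Nia→Omar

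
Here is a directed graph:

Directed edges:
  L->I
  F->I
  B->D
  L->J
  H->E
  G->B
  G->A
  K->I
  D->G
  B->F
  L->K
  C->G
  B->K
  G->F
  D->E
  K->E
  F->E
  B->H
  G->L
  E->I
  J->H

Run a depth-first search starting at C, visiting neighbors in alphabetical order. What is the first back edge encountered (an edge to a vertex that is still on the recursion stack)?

D->G

DFS from C (visiting neighbors in alphabetical order); mark gray on enter, black on exit:
C gray
  G gray
    A gray
    A black
    B gray
      D gray
        E gray
          I gray
          I black
        E black
        D→G: G is gray → back edge
First back edge: D → G.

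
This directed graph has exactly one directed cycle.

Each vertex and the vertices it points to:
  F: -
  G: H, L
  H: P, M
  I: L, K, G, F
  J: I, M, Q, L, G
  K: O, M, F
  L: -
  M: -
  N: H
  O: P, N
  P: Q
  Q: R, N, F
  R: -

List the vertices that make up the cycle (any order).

H, N, P, Q

DFS with gray/black marking from Q:
Q gray
  R gray
  R black
  N gray
    H gray
      P gray
        P→Q: Q is gray → back edge
Back edge closes the cycle Q → N → H → P → Q; its vertices are {H, N, P, Q}.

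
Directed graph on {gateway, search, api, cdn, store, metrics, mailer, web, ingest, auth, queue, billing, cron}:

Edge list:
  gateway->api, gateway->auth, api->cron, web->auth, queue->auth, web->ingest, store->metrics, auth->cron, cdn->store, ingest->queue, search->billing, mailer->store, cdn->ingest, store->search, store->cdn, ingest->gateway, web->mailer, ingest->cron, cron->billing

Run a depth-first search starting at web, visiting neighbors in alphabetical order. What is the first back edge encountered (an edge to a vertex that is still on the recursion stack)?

DFS from web (visiting neighbors in alphabetical order); mark gray on enter, black on exit:
web gray
  auth gray
    cron gray
      billing gray
      billing black
    cron black
  auth black
  ingest gray
    ingest→cron: cron black — skip
    gateway gray
      api gray
        api→cron: cron black — skip
      api black
      gateway→auth: auth black — skip
    gateway black
    queue gray
      queue→auth: auth black — skip
    queue black
  ingest black
  mailer gray
    store gray
      cdn gray
        cdn→ingest: ingest black — skip
        cdn→store: store is gray → back edge
First back edge: cdn → store.

cdn→store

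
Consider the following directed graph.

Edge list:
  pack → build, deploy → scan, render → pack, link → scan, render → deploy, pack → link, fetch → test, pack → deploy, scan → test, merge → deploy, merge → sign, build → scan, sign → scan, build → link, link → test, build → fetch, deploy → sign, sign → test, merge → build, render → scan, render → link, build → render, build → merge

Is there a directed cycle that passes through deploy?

No

deploy lies on a cycle iff there is a path from deploy back to itself.
Exploring from deploy, it never reaches itself; equivalently, its strongly connected component is a singleton.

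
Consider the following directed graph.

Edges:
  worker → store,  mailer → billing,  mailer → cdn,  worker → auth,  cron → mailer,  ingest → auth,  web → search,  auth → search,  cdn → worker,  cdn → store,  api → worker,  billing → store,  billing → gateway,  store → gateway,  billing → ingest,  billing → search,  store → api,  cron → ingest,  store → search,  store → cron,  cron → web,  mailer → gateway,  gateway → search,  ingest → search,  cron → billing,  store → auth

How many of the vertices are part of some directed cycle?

7

A vertex is on a directed cycle iff it belongs to a strongly connected component of size ≥ 2 (or has a self-loop).
The vertices on cycles are {api, cdn, cron, store, mailer, worker, billing} — 7 in total.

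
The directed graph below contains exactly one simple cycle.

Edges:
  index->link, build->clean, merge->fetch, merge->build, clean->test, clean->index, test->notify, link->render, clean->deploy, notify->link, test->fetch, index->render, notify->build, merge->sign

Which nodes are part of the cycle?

DFS with gray/black marking from build:
build gray
  clean gray
    test gray
      fetch gray
      fetch black
      notify gray
        notify→build: build is gray → back edge
Back edge closes the cycle build → clean → test → notify → build; its vertices are {test, build, clean, notify}.

test, build, clean, notify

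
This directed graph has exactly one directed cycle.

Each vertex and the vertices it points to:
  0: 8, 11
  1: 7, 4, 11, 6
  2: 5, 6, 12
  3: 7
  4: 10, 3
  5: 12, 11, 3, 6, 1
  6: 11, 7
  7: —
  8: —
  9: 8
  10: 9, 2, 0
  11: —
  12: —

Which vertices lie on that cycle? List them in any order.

1, 2, 4, 5, 10

DFS with gray/black marking from 2:
2 gray
  5 gray
    12 gray
    12 black
    11 gray
    11 black
    3 gray
      7 gray
      7 black
    3 black
    6 gray
      6→11: 11 black — skip
      6→7: 7 black — skip
    6 black
    1 gray
      1→7: 7 black — skip
      4 gray
        10 gray
          9 gray
            8 gray
            8 black
          9 black
          10→2: 2 is gray → back edge
Back edge closes the cycle 2 → 5 → 1 → 4 → 10 → 2; its vertices are {1, 2, 4, 5, 10}.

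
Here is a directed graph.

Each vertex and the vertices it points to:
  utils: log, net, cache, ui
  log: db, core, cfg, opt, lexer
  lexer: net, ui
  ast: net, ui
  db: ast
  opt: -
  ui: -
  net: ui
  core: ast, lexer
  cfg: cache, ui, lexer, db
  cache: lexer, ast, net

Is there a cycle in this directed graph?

DFS with white/gray/black marking, starting from ui:
ui gray
ui black
utils gray
  log gray
    db gray
      ast gray
        net gray
          net→ui: ui black — skip
        net black
        ast→ui: ui black — skip
      ast black
    db black
    core gray
      core→ast: ast black — skip
      lexer gray
        lexer→net: net black — skip
        lexer→ui: ui black — skip
      lexer black
    core black
    cfg gray
      cache gray
        cache→lexer: lexer black — skip
        cache→ast: ast black — skip
        cache→net: net black — skip
      cache black
      cfg→ui: ui black — skip
      cfg→lexer: lexer black — skip
      cfg→db: db black — skip
    cfg black
    opt gray
    opt black
    log→lexer: lexer black — skip
  log black
  utils→net: net black — skip
  utils→cache: cache black — skip
  utils→ui: ui black — skip
utils black
Every edge goes to a white or black vertex — no back edge, so the graph is acyclic.

No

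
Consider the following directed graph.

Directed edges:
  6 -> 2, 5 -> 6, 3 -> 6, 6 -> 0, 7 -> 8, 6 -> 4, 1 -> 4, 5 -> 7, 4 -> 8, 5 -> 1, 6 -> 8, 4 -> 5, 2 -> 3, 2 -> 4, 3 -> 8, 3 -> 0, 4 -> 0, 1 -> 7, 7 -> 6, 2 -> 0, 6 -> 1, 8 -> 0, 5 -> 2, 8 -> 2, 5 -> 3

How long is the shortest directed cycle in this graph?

For each vertex v, BFS finds the shortest path from v back to v.
The shortest such closed walk is 5 → 2 → 4 → 5, length 3.

3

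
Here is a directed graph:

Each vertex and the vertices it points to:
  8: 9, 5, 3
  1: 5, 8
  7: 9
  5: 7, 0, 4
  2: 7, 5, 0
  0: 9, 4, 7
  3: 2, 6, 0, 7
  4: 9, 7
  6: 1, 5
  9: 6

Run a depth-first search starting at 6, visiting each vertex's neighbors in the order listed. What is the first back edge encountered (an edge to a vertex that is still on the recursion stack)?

DFS from 6 (visiting each vertex's neighbors in the order listed); mark gray on enter, black on exit:
6 gray
  1 gray
    5 gray
      7 gray
        9 gray
          9→6: 6 is gray → back edge
First back edge: 9 → 6.

9→6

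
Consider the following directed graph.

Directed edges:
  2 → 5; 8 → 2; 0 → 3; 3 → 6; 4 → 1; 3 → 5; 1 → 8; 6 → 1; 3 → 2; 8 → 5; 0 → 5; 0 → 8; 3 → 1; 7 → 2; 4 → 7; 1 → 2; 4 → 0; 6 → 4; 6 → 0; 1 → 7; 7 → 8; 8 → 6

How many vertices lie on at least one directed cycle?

7

A vertex is on a directed cycle iff it belongs to a strongly connected component of size ≥ 2 (or has a self-loop).
The vertices on cycles are {0, 1, 3, 4, 6, 7, 8} — 7 in total.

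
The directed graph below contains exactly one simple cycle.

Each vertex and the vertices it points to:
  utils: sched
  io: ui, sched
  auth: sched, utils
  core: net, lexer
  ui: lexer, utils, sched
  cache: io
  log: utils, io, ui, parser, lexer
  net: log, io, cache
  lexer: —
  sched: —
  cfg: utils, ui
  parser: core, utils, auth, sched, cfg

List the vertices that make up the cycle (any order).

DFS with gray/black marking from parser:
parser gray
  core gray
    net gray
      log gray
        utils gray
          sched gray
          sched black
        utils black
        io gray
          ui gray
            lexer gray
            lexer black
            ui→utils: utils black — skip
            ui→sched: sched black — skip
          ui black
          io→sched: sched black — skip
        io black
        log→ui: ui black — skip
        log→parser: parser is gray → back edge
Back edge closes the cycle parser → core → net → log → parser; its vertices are {log, net, core, parser}.

log, net, core, parser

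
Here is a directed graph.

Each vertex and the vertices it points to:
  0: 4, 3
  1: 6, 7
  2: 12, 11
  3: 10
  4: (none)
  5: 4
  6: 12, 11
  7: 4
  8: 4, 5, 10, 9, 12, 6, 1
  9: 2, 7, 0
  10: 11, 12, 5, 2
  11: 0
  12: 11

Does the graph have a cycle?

Yes

DFS with white/gray/black marking, starting from 3:
3 gray
  10 gray
    11 gray
      0 gray
        4 gray
        4 black
        0→3: 3 is gray → back edge
Back edge found, so a cycle exists: 3 → 10 → 11 → 0 → 3.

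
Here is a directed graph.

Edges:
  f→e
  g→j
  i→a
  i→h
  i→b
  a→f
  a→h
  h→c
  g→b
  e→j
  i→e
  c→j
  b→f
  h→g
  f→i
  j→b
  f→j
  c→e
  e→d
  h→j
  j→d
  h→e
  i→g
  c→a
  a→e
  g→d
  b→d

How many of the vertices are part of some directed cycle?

9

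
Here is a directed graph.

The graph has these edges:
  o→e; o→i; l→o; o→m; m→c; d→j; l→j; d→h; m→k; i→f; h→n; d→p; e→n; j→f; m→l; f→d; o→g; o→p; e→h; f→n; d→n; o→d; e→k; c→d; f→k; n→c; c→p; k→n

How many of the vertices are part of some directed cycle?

10

A vertex is on a directed cycle iff it belongs to a strongly connected component of size ≥ 2 (or has a self-loop).
The vertices on cycles are {c, d, f, h, j, k, l, m, n, o} — 10 in total.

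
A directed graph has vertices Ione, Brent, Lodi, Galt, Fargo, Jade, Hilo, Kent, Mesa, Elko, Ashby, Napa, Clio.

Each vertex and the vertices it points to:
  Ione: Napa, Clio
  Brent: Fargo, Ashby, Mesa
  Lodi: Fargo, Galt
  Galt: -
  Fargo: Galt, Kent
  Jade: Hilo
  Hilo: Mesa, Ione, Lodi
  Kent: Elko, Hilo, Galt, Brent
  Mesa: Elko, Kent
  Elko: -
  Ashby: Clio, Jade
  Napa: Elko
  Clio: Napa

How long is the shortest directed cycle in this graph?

For each vertex v, BFS finds the shortest path from v back to v.
The shortest such closed walk is Mesa → Kent → Brent → Mesa, length 3.

3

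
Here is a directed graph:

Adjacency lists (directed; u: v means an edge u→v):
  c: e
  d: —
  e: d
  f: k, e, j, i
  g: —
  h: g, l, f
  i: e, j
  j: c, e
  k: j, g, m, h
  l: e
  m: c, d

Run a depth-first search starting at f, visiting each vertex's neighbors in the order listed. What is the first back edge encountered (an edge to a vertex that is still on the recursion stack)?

DFS from f (visiting each vertex's neighbors in the order listed); mark gray on enter, black on exit:
f gray
  k gray
    j gray
      c gray
        e gray
          d gray
          d black
        e black
      c black
      j→e: e black — skip
    j black
    g gray
    g black
    m gray
      m→c: c black — skip
      m→d: d black — skip
    m black
    h gray
      h→g: g black — skip
      l gray
        l→e: e black — skip
      l black
      h→f: f is gray → back edge
First back edge: h → f.

h→f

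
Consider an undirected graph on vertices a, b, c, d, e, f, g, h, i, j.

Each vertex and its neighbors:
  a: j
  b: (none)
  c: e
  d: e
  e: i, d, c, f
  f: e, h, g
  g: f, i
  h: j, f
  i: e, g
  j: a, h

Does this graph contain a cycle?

Yes

DFS, tracking each vertex's parent; an edge to a visited non-parent vertex closes a cycle.
Start from e:
visit e (parent –)
  visit i (parent e)
    i–e: parent, skip
    visit g (parent i)
      visit f (parent g)
        f–e: e visited and ≠ parent → cycle
Cycle: e – i – g – f – e.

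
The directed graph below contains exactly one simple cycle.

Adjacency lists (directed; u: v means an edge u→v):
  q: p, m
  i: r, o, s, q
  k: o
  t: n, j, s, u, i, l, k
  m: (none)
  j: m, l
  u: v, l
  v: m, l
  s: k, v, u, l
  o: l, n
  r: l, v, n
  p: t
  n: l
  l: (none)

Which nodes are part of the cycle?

i, p, q, t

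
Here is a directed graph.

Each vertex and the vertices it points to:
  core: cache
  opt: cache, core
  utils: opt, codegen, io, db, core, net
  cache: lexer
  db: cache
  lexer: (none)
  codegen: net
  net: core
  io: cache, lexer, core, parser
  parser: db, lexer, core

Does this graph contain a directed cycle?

No

DFS with white/gray/black marking, starting from cache:
cache gray
  lexer gray
  lexer black
cache black
core gray
  core→cache: cache black — skip
core black
opt gray
  opt→cache: cache black — skip
  opt→core: core black — skip
opt black
utils gray
  utils→opt: opt black — skip
  codegen gray
    net gray
      net→core: core black — skip
    net black
  codegen black
  io gray
    io→cache: cache black — skip
    io→lexer: lexer black — skip
    io→core: core black — skip
    parser gray
      db gray
        db→cache: cache black — skip
      db black
      parser→lexer: lexer black — skip
      parser→core: core black — skip
    parser black
  io black
  utils→db: db black — skip
  utils→core: core black — skip
  utils→net: net black — skip
utils black
Every edge goes to a white or black vertex — no back edge, so the graph is acyclic.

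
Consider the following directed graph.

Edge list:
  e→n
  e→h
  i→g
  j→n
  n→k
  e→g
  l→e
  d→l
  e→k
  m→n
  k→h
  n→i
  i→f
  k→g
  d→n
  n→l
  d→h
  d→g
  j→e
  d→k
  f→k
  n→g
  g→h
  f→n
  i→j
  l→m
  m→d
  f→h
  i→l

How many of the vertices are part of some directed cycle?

8

A vertex is on a directed cycle iff it belongs to a strongly connected component of size ≥ 2 (or has a self-loop).
The vertices on cycles are {d, e, f, i, j, l, m, n} — 8 in total.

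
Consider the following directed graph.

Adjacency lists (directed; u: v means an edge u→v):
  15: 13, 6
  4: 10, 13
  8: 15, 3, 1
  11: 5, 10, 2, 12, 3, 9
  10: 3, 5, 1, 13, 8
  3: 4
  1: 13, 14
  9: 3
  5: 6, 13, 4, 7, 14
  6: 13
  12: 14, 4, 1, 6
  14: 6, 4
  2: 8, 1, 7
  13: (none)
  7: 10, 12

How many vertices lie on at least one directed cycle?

A vertex is on a directed cycle iff it belongs to a strongly connected component of size ≥ 2 (or has a self-loop).
The vertices on cycles are {1, 3, 4, 5, 7, 8, 10, 12, 14} — 9 in total.

9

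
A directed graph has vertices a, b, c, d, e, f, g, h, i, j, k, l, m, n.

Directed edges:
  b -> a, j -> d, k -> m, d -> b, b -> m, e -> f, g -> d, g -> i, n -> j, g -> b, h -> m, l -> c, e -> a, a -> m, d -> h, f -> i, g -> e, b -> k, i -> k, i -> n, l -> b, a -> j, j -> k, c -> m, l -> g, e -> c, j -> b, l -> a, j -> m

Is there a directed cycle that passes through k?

No

k lies on a cycle iff there is a path from k back to itself.
Exploring from k, it never reaches itself; equivalently, its strongly connected component is a singleton.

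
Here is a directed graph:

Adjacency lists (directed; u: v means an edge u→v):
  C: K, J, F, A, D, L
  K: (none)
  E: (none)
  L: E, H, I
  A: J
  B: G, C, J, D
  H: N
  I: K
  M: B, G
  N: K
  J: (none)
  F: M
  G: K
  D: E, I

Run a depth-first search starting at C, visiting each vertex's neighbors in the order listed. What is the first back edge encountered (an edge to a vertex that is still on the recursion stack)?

B→C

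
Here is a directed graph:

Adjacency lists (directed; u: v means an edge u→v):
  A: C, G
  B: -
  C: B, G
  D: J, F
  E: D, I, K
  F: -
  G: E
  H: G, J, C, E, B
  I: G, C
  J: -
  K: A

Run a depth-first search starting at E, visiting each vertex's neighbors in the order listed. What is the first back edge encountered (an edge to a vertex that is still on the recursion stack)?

DFS from E (visiting each vertex's neighbors in the order listed); mark gray on enter, black on exit:
E gray
  D gray
    J gray
    J black
    F gray
    F black
  D black
  I gray
    G gray
      G→E: E is gray → back edge
First back edge: G → E.

G→E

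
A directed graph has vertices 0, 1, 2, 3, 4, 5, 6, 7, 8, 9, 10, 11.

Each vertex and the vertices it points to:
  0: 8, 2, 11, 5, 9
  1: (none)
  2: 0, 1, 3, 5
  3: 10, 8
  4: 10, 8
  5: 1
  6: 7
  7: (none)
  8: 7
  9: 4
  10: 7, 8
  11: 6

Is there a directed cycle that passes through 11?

11 lies on a cycle iff there is a path from 11 back to itself.
Exploring from 11, it never reaches itself; equivalently, its strongly connected component is a singleton.

No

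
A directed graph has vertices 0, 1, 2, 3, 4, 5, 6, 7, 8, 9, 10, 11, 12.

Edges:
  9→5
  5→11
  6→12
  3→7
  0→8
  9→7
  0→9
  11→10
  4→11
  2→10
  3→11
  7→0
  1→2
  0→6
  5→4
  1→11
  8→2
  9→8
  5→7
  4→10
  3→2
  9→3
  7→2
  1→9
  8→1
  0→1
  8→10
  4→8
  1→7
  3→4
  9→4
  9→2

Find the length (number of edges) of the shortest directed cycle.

For each vertex v, BFS finds the shortest path from v back to v.
The shortest such closed walk is 0 → 9 → 7 → 0, length 3.

3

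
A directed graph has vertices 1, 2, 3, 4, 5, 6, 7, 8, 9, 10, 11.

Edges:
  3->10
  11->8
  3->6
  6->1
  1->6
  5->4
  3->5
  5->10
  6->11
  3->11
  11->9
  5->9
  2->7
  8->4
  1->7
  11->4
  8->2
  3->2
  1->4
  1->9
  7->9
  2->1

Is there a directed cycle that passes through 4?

4 lies on a cycle iff there is a path from 4 back to itself.
Exploring from 4, it never reaches itself; equivalently, its strongly connected component is a singleton.

No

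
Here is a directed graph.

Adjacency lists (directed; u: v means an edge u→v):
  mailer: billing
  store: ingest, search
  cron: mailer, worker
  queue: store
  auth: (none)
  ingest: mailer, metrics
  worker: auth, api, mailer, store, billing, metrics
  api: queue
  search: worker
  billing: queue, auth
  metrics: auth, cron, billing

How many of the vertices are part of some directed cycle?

10

A vertex is on a directed cycle iff it belongs to a strongly connected component of size ≥ 2 (or has a self-loop).
The vertices on cycles are {api, cron, queue, store, ingest, mailer, search, worker, billing, metrics} — 10 in total.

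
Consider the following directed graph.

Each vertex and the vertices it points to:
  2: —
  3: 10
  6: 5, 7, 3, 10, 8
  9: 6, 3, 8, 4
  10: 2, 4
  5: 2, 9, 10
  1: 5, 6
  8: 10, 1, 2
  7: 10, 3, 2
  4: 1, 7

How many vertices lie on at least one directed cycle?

9

A vertex is on a directed cycle iff it belongs to a strongly connected component of size ≥ 2 (or has a self-loop).
The vertices on cycles are {1, 3, 4, 5, 6, 7, 8, 9, 10} — 9 in total.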